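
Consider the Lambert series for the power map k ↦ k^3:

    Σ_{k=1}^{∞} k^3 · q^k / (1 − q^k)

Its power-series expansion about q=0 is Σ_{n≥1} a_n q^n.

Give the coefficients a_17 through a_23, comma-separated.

4914, 6813, 6860, 9198, 9632, 11988, 12168

[q^17] f(17)=4913,f(1)=1 ⇒ 4914
q^18  k|18↦f(k): 18:5832 9:729 6:216 3:27 2:8 1:1  a_18=6813
[q^19] f(1)=1,f(19)=6859 ⇒ 6860
[q^20] f(20)=8000,f(10)=1000,f(5)=125,f(4)=64,f(2)=8,f(1)=1 ⇒ 9198
d|21:{21,7,3,1}  Σf=9261+343+27+1=9632
n=22: 22·1 11·2 2·11 1·22  f→[10648+1331+8+1]=11988
[q^23] f(1)=1,f(23)=12167 ⇒ 12168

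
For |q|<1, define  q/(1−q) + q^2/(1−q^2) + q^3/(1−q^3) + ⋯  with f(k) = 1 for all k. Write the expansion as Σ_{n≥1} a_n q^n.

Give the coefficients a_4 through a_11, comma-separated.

q^4  k|4↦f(k): 4:1 2:1 1:1  a_4=3
d|5:{5,1}  Σf=1+1=2
q^6  k|6↦f(k): 1:1 2:1 3:1 6:1  a_6=4
n=7: 1·7 7·1  f→[1+1]=2
[q^8] f(1)=1,f(2)=1,f(4)=1,f(8)=1 ⇒ 4
d|9:{9,3,1}  Σf=1+1+1=3
d|10:{10,5,2,1}  Σf=1+1+1+1=4
d|11:{11,1}  Σf=1+1=2

3, 2, 4, 2, 4, 3, 4, 2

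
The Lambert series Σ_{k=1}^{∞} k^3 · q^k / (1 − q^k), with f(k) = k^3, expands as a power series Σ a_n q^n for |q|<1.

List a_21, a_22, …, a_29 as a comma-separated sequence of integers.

n=21: 1·21 3·7 7·3 21·1  f→[1+27+343+9261]=9632
[q^22] f(1)=1,f(2)=8,f(11)=1331,f(22)=10648 ⇒ 11988
n=23: 1·23 23·1  f→[1+12167]=12168
q^24  k|24↦f(k): 24:13824 12:1728 8:512 6:216 4:64 3:27 2:8 1:1  a_24=16380
n=25: 25·1 5·5 1·25  f→[15625+125+1]=15751
[q^26] f(26)=17576,f(13)=2197,f(2)=8,f(1)=1 ⇒ 19782
n=27: 27·1 9·3 3·9 1·27  f→[19683+729+27+1]=20440
q^28  k|28↦f(k): 1:1 2:8 4:64 7:343 14:2744 28:21952  a_28=25112
d|29:{29,1}  Σf=24389+1=24390

9632, 11988, 12168, 16380, 15751, 19782, 20440, 25112, 24390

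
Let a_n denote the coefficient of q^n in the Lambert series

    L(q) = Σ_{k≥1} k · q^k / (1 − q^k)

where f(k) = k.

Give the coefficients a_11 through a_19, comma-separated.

12, 28, 14, 24, 24, 31, 18, 39, 20

q^11  k|11↦f(k): 1:1 11:11  a_11=12
d|12:{1,2,3,4,6,12}  Σf=1+2+3+4+6+12=28
q^13  k|13↦f(k): 13:13 1:1  a_13=14
n=14: 1·14 2·7 7·2 14·1  f→[1+2+7+14]=24
[q^15] f(1)=1,f(3)=3,f(5)=5,f(15)=15 ⇒ 24
n=16: 1·16 2·8 4·4 8·2 16·1  f→[1+2+4+8+16]=31
n=17: 17·1 1·17  f→[17+1]=18
[q^18] f(1)=1,f(2)=2,f(3)=3,f(6)=6,f(9)=9,f(18)=18 ⇒ 39
n=19: 19·1 1·19  f→[19+1]=20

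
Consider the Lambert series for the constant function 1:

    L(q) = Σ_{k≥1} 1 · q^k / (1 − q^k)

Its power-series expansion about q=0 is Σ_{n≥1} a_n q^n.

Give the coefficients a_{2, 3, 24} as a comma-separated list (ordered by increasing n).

2, 2, 8

n=2: 1·2 2·1  f→[1+1]=2
q^3  k|3↦f(k): 1:1 3:1  a_3=2
n=24: 1·24 2·12 3·8 4·6 6·4 8·3 12·2 24·1  f→[1+1+1+1+1+1+1+1]=8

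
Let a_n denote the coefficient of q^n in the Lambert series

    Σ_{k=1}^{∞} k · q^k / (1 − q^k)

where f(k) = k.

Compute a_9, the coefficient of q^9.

a_9 = 13

d|9:{9,3,1}  Σf=9+3+1=13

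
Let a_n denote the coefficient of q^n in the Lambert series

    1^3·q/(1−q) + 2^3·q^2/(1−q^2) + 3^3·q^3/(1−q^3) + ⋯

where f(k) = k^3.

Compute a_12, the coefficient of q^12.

a_12 = 2044

n=12: 12·1 6·2 4·3 3·4 2·6 1·12  f→[1728+216+64+27+8+1]=2044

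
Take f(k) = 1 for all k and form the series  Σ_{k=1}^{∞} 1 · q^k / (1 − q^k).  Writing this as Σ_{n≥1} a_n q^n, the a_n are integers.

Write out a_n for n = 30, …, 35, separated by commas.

8, 2, 6, 4, 4, 4

n=30: 30·1 15·2 10·3 6·5 5·6 3·10 2·15 1·30  f→[1+1+1+1+1+1+1+1]=8
d|31:{1,31}  Σf=1+1=2
q^32  k|32↦f(k): 32:1 16:1 8:1 4:1 2:1 1:1  a_32=6
n=33: 1·33 3·11 11·3 33·1  f→[1+1+1+1]=4
q^34  k|34↦f(k): 1:1 2:1 17:1 34:1  a_34=4
q^35  k|35↦f(k): 1:1 5:1 7:1 35:1  a_35=4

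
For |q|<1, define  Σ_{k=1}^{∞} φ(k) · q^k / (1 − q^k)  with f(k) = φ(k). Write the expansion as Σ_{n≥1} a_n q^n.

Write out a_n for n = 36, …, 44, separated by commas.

[q^36] φ(36)=12,φ(18)=6,φ(12)=4,φ(9)=6,φ(6)=2,φ(4)=2,φ(3)=2,φ(2)=1,φ(1)=1 ⇒ 36
d|37:{37,1}  Σφ=36+1=37
n=38: 38·1 19·2 2·19 1·38  φ→[18+18+1+1]=38
[q^39] φ(1)=1,φ(3)=2,φ(13)=12,φ(39)=24 ⇒ 39
n=40: 40·1 20·2 10·4 8·5 5·8 4·10 2·20 1·40  φ→[16+8+4+4+4+2+1+1]=40
[q^41] φ(41)=40,φ(1)=1 ⇒ 41
d|42:{42,21,14,7,6,3,2,1}  Σφ=12+12+6+6+2+2+1+1=42
[q^43] φ(1)=1,φ(43)=42 ⇒ 43
n=44: 44·1 22·2 11·4 4·11 2·22 1·44  φ→[20+10+10+2+1+1]=44

36, 37, 38, 39, 40, 41, 42, 43, 44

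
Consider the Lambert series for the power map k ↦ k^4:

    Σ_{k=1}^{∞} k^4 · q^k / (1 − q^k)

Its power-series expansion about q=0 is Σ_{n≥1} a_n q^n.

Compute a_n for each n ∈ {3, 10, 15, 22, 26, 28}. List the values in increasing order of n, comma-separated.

d|3:{3,1}  Σf=81+1=82
[q^10] f(1)=1,f(2)=16,f(5)=625,f(10)=10000 ⇒ 10642
n=15: 15·1 5·3 3·5 1·15  f→[50625+625+81+1]=51332
[q^22] f(22)=234256,f(11)=14641,f(2)=16,f(1)=1 ⇒ 248914
[q^26] f(1)=1,f(2)=16,f(13)=28561,f(26)=456976 ⇒ 485554
q^28  k|28↦f(k): 1:1 2:16 4:256 7:2401 14:38416 28:614656  a_28=655746

82, 10642, 51332, 248914, 485554, 655746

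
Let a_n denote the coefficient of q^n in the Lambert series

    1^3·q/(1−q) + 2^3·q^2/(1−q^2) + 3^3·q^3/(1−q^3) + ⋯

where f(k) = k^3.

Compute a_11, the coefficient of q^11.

n=11: 1·11 11·1  f→[1+1331]=1332

a_11 = 1332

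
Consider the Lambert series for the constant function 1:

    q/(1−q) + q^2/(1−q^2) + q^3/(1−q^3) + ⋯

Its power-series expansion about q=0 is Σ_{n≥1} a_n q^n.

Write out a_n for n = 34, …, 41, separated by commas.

[q^34] f(1)=1,f(2)=1,f(17)=1,f(34)=1 ⇒ 4
n=35: 35·1 7·5 5·7 1·35  f→[1+1+1+1]=4
n=36: 1·36 2·18 3·12 4·9 6·6 9·4 12·3 18·2 36·1  f→[1+1+1+1+1+1+1+1+1]=9
d|37:{1,37}  Σf=1+1=2
d|38:{38,19,2,1}  Σf=1+1+1+1=4
d|39:{1,3,13,39}  Σf=1+1+1+1=4
[q^40] f(1)=1,f(2)=1,f(4)=1,f(5)=1,f(8)=1,f(10)=1,f(20)=1,f(40)=1 ⇒ 8
n=41: 1·41 41·1  f→[1+1]=2

4, 4, 9, 2, 4, 4, 8, 2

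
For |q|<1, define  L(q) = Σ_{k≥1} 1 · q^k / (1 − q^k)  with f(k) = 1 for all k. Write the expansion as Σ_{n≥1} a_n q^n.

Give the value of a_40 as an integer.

d|40:{1,2,4,5,8,10,20,40}  Σf=1+1+1+1+1+1+1+1=8

a_40 = 8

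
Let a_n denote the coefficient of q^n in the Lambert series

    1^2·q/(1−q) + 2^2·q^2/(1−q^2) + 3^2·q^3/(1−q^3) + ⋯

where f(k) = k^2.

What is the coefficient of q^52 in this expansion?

[q^52] f(1)=1,f(2)=4,f(4)=16,f(13)=169,f(26)=676,f(52)=2704 ⇒ 3570

a_52 = 3570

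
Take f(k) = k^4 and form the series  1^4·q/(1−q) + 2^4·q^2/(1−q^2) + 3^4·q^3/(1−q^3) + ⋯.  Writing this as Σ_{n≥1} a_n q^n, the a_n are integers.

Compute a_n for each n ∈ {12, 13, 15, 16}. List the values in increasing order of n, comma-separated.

q^12  k|12↦f(k): 1:1 2:16 3:81 4:256 6:1296 12:20736  a_12=22386
q^13  k|13↦f(k): 1:1 13:28561  a_13=28562
q^15  k|15↦f(k): 15:50625 5:625 3:81 1:1  a_15=51332
d|16:{1,2,4,8,16}  Σf=1+16+256+4096+65536=69905

22386, 28562, 51332, 69905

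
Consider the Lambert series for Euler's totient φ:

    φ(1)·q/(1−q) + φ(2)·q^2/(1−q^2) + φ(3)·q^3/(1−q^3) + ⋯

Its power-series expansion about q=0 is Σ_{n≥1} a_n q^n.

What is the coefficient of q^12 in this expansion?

q^12  k|12↦φ(k): 1:1 2:1 3:2 4:2 6:2 12:4  a_12=12

a_12 = 12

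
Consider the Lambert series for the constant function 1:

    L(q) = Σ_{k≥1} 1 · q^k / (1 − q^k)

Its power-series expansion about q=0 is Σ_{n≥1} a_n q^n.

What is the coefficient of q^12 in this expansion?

a_12 = 6

q^12  k|12↦f(k): 1:1 2:1 3:1 4:1 6:1 12:1  a_12=6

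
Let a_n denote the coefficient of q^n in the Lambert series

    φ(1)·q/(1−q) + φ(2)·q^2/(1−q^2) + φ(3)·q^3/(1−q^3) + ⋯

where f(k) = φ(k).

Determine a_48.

q^48  k|48↦φ(k): 48:16 24:8 16:8 12:4 8:4 6:2 4:2 3:2 2:1 1:1  a_48=48

a_48 = 48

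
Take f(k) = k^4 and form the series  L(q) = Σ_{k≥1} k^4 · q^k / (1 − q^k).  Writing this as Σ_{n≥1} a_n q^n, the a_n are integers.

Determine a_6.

a_6 = 1394

d|6:{6,3,2,1}  Σf=1296+81+16+1=1394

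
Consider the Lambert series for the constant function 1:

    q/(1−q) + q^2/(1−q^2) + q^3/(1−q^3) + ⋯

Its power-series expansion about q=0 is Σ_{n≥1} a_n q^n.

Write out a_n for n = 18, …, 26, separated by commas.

6, 2, 6, 4, 4, 2, 8, 3, 4

n=18: 18·1 9·2 6·3 3·6 2·9 1·18  f→[1+1+1+1+1+1]=6
n=19: 19·1 1·19  f→[1+1]=2
d|20:{20,10,5,4,2,1}  Σf=1+1+1+1+1+1=6
n=21: 1·21 3·7 7·3 21·1  f→[1+1+1+1]=4
[q^22] f(22)=1,f(11)=1,f(2)=1,f(1)=1 ⇒ 4
[q^23] f(1)=1,f(23)=1 ⇒ 2
d|24:{1,2,3,4,6,8,12,24}  Σf=1+1+1+1+1+1+1+1=8
[q^25] f(1)=1,f(5)=1,f(25)=1 ⇒ 3
d|26:{1,2,13,26}  Σf=1+1+1+1=4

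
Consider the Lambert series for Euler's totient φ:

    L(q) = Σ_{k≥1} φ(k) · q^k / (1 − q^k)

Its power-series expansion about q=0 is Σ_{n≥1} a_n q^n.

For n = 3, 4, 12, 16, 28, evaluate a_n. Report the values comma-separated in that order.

n=3: 3·1 1·3  φ→[2+1]=3
[q^4] φ(4)=2,φ(2)=1,φ(1)=1 ⇒ 4
d|12:{12,6,4,3,2,1}  Σφ=4+2+2+2+1+1=12
[q^16] φ(1)=1,φ(2)=1,φ(4)=2,φ(8)=4,φ(16)=8 ⇒ 16
n=28: 1·28 2·14 4·7 7·4 14·2 28·1  φ→[1+1+2+6+6+12]=28

3, 4, 12, 16, 28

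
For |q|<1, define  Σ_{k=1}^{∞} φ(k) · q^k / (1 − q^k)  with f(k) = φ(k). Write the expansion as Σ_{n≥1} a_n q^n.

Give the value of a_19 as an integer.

n=19: 1·19 19·1  φ→[1+18]=19

a_19 = 19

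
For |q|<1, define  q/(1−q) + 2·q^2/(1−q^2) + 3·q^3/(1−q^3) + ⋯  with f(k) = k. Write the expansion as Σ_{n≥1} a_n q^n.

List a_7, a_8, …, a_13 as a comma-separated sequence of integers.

d|7:{1,7}  Σf=1+7=8
[q^8] f(8)=8,f(4)=4,f(2)=2,f(1)=1 ⇒ 15
d|9:{1,3,9}  Σf=1+3+9=13
d|10:{1,2,5,10}  Σf=1+2+5+10=18
d|11:{11,1}  Σf=11+1=12
n=12: 12·1 6·2 4·3 3·4 2·6 1·12  f→[12+6+4+3+2+1]=28
q^13  k|13↦f(k): 1:1 13:13  a_13=14

8, 15, 13, 18, 12, 28, 14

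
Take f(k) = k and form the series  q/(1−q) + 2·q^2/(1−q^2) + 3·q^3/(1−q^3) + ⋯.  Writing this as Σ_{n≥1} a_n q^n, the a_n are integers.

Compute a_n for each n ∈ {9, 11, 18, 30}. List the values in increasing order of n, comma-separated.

13, 12, 39, 72

[q^9] f(9)=9,f(3)=3,f(1)=1 ⇒ 13
q^11  k|11↦f(k): 11:11 1:1  a_11=12
[q^18] f(1)=1,f(2)=2,f(3)=3,f(6)=6,f(9)=9,f(18)=18 ⇒ 39
d|30:{1,2,3,5,6,10,15,30}  Σf=1+2+3+5+6+10+15+30=72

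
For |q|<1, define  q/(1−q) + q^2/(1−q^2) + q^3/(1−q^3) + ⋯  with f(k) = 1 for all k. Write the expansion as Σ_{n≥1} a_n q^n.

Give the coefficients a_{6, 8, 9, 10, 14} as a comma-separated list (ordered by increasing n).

n=6: 1·6 2·3 3·2 6·1  f→[1+1+1+1]=4
[q^8] f(8)=1,f(4)=1,f(2)=1,f(1)=1 ⇒ 4
n=9: 9·1 3·3 1·9  f→[1+1+1]=3
d|10:{10,5,2,1}  Σf=1+1+1+1=4
n=14: 1·14 2·7 7·2 14·1  f→[1+1+1+1]=4

4, 4, 3, 4, 4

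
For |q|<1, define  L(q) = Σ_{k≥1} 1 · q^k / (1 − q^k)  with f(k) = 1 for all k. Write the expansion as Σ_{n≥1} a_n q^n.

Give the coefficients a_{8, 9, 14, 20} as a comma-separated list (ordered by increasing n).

4, 3, 4, 6

[q^8] f(1)=1,f(2)=1,f(4)=1,f(8)=1 ⇒ 4
[q^9] f(9)=1,f(3)=1,f(1)=1 ⇒ 3
q^14  k|14↦f(k): 1:1 2:1 7:1 14:1  a_14=4
n=20: 20·1 10·2 5·4 4·5 2·10 1·20  f→[1+1+1+1+1+1]=6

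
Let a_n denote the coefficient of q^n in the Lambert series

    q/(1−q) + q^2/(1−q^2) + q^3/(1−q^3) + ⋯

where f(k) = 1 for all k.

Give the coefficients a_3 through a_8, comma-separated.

2, 3, 2, 4, 2, 4

[q^3] f(3)=1,f(1)=1 ⇒ 2
q^4  k|4↦f(k): 1:1 2:1 4:1  a_4=3
d|5:{1,5}  Σf=1+1=2
d|6:{6,3,2,1}  Σf=1+1+1+1=4
q^7  k|7↦f(k): 7:1 1:1  a_7=2
n=8: 1·8 2·4 4·2 8·1  f→[1+1+1+1]=4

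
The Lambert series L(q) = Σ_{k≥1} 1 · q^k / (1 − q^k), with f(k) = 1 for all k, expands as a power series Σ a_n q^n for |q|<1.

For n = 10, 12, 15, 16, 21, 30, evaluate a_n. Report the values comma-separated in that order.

4, 6, 4, 5, 4, 8

n=10: 10·1 5·2 2·5 1·10  f→[1+1+1+1]=4
q^12  k|12↦f(k): 12:1 6:1 4:1 3:1 2:1 1:1  a_12=6
d|15:{15,5,3,1}  Σf=1+1+1+1=4
[q^16] f(1)=1,f(2)=1,f(4)=1,f(8)=1,f(16)=1 ⇒ 5
[q^21] f(21)=1,f(7)=1,f(3)=1,f(1)=1 ⇒ 4
q^30  k|30↦f(k): 1:1 2:1 3:1 5:1 6:1 10:1 15:1 30:1  a_30=8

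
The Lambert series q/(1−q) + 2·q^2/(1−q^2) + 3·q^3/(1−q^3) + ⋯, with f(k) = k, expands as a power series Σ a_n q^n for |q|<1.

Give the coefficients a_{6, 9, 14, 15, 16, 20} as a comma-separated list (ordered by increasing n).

12, 13, 24, 24, 31, 42

q^6  k|6↦f(k): 6:6 3:3 2:2 1:1  a_6=12
q^9  k|9↦f(k): 9:9 3:3 1:1  a_9=13
n=14: 14·1 7·2 2·7 1·14  f→[14+7+2+1]=24
q^15  k|15↦f(k): 15:15 5:5 3:3 1:1  a_15=24
d|16:{1,2,4,8,16}  Σf=1+2+4+8+16=31
q^20  k|20↦f(k): 20:20 10:10 5:5 4:4 2:2 1:1  a_20=42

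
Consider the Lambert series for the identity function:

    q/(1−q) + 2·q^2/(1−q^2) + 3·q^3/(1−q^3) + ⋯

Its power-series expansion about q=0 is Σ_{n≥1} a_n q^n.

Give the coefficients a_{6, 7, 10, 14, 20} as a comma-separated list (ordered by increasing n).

12, 8, 18, 24, 42

q^6  k|6↦f(k): 6:6 3:3 2:2 1:1  a_6=12
[q^7] f(1)=1,f(7)=7 ⇒ 8
q^10  k|10↦f(k): 10:10 5:5 2:2 1:1  a_10=18
q^14  k|14↦f(k): 1:1 2:2 7:7 14:14  a_14=24
[q^20] f(1)=1,f(2)=2,f(4)=4,f(5)=5,f(10)=10,f(20)=20 ⇒ 42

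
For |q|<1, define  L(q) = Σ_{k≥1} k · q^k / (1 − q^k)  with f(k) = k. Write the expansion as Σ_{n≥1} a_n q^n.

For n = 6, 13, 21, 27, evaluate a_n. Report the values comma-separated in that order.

12, 14, 32, 40

q^6  k|6↦f(k): 6:6 3:3 2:2 1:1  a_6=12
n=13: 1·13 13·1  f→[1+13]=14
[q^21] f(21)=21,f(7)=7,f(3)=3,f(1)=1 ⇒ 32
d|27:{27,9,3,1}  Σf=27+9+3+1=40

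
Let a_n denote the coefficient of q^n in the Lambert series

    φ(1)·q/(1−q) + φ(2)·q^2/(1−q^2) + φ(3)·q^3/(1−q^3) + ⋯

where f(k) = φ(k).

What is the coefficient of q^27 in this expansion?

[q^27] φ(1)=1,φ(3)=2,φ(9)=6,φ(27)=18 ⇒ 27

a_27 = 27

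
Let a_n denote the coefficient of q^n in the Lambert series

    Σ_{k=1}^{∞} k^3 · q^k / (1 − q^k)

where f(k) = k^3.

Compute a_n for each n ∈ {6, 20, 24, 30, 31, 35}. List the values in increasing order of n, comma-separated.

252, 9198, 16380, 31752, 29792, 43344

n=6: 6·1 3·2 2·3 1·6  f→[216+27+8+1]=252
d|20:{20,10,5,4,2,1}  Σf=8000+1000+125+64+8+1=9198
n=24: 24·1 12·2 8·3 6·4 4·6 3·8 2·12 1·24  f→[13824+1728+512+216+64+27+8+1]=16380
[q^30] f(1)=1,f(2)=8,f(3)=27,f(5)=125,f(6)=216,f(10)=1000,f(15)=3375,f(30)=27000 ⇒ 31752
d|31:{31,1}  Σf=29791+1=29792
n=35: 1·35 5·7 7·5 35·1  f→[1+125+343+42875]=43344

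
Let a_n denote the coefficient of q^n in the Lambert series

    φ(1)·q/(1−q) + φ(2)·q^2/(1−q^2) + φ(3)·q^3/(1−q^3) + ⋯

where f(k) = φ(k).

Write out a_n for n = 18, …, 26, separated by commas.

d|18:{1,2,3,6,9,18}  Σφ=1+1+2+2+6+6=18
d|19:{1,19}  Σφ=1+18=19
q^20  k|20↦φ(k): 1:1 2:1 4:2 5:4 10:4 20:8  a_20=20
q^21  k|21↦φ(k): 1:1 3:2 7:6 21:12  a_21=21
d|22:{1,2,11,22}  Σφ=1+1+10+10=22
d|23:{1,23}  Σφ=1+22=23
d|24:{24,12,8,6,4,3,2,1}  Σφ=8+4+4+2+2+2+1+1=24
n=25: 1·25 5·5 25·1  φ→[1+4+20]=25
n=26: 1·26 2·13 13·2 26·1  φ→[1+1+12+12]=26

18, 19, 20, 21, 22, 23, 24, 25, 26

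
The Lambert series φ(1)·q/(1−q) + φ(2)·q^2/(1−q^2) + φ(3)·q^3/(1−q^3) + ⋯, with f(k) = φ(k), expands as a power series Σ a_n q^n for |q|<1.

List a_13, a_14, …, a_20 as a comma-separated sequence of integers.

[q^13] φ(1)=1,φ(13)=12 ⇒ 13
[q^14] φ(14)=6,φ(7)=6,φ(2)=1,φ(1)=1 ⇒ 14
q^15  k|15↦φ(k): 15:8 5:4 3:2 1:1  a_15=15
n=16: 16·1 8·2 4·4 2·8 1·16  φ→[8+4+2+1+1]=16
[q^17] φ(1)=1,φ(17)=16 ⇒ 17
d|18:{18,9,6,3,2,1}  Σφ=6+6+2+2+1+1=18
d|19:{1,19}  Σφ=1+18=19
[q^20] φ(1)=1,φ(2)=1,φ(4)=2,φ(5)=4,φ(10)=4,φ(20)=8 ⇒ 20

13, 14, 15, 16, 17, 18, 19, 20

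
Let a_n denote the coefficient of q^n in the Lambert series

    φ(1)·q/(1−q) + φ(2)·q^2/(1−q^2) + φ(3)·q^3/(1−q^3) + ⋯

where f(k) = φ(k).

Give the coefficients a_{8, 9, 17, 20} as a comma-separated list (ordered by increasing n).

n=8: 8·1 4·2 2·4 1·8  φ→[4+2+1+1]=8
n=9: 9·1 3·3 1·9  φ→[6+2+1]=9
q^17  k|17↦φ(k): 1:1 17:16  a_17=17
d|20:{1,2,4,5,10,20}  Σφ=1+1+2+4+4+8=20

8, 9, 17, 20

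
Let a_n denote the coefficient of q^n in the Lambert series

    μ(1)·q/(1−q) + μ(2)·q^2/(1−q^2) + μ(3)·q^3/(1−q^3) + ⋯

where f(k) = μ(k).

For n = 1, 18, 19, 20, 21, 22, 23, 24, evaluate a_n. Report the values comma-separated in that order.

n=1: 1·1  μ→[1]=1
n=18: 18·1 9·2 6·3 3·6 2·9 1·18  μ→[0+0+1+(-1)+(-1)+1]=0
q^19  k|19↦μ(k): 1:1 19:-1  a_19=0
q^20  k|20↦μ(k): 20:0 10:1 5:-1 4:0 2:-1 1:1  a_20=0
q^21  k|21↦μ(k): 21:1 7:-1 3:-1 1:1  a_21=0
q^22  k|22↦μ(k): 22:1 11:-1 2:-1 1:1  a_22=0
n=23: 23·1 1·23  μ→[(-1)+1]=0
[q^24] μ(1)=1,μ(2)=-1,μ(3)=-1,μ(4)=0,μ(6)=1,μ(8)=0,μ(12)=0,μ(24)=0 ⇒ 0

1, 0, 0, 0, 0, 0, 0, 0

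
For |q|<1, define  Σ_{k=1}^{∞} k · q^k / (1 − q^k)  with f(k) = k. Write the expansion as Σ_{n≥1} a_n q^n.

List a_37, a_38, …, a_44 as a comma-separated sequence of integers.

38, 60, 56, 90, 42, 96, 44, 84

[q^37] f(1)=1,f(37)=37 ⇒ 38
[q^38] f(38)=38,f(19)=19,f(2)=2,f(1)=1 ⇒ 60
q^39  k|39↦f(k): 1:1 3:3 13:13 39:39  a_39=56
n=40: 40·1 20·2 10·4 8·5 5·8 4·10 2·20 1·40  f→[40+20+10+8+5+4+2+1]=90
[q^41] f(41)=41,f(1)=1 ⇒ 42
d|42:{42,21,14,7,6,3,2,1}  Σf=42+21+14+7+6+3+2+1=96
n=43: 43·1 1·43  f→[43+1]=44
d|44:{1,2,4,11,22,44}  Σf=1+2+4+11+22+44=84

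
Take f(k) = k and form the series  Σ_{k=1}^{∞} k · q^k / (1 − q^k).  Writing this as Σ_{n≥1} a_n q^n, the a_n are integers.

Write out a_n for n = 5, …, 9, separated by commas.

6, 12, 8, 15, 13

n=5: 1·5 5·1  f→[1+5]=6
[q^6] f(1)=1,f(2)=2,f(3)=3,f(6)=6 ⇒ 12
q^7  k|7↦f(k): 7:7 1:1  a_7=8
q^8  k|8↦f(k): 8:8 4:4 2:2 1:1  a_8=15
d|9:{1,3,9}  Σf=1+3+9=13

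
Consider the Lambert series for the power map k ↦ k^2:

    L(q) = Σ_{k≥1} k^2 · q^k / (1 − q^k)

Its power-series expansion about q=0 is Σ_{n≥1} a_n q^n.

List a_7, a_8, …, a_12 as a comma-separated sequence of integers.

n=7: 7·1 1·7  f→[49+1]=50
q^8  k|8↦f(k): 8:64 4:16 2:4 1:1  a_8=85
d|9:{9,3,1}  Σf=81+9+1=91
[q^10] f(10)=100,f(5)=25,f(2)=4,f(1)=1 ⇒ 130
n=11: 1·11 11·1  f→[1+121]=122
d|12:{12,6,4,3,2,1}  Σf=144+36+16+9+4+1=210

50, 85, 91, 130, 122, 210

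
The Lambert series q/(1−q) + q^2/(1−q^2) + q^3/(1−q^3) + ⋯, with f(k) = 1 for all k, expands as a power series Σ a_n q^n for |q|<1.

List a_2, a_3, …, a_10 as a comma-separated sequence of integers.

[q^2] f(2)=1,f(1)=1 ⇒ 2
d|3:{3,1}  Σf=1+1=2
n=4: 1·4 2·2 4·1  f→[1+1+1]=3
d|5:{5,1}  Σf=1+1=2
d|6:{1,2,3,6}  Σf=1+1+1+1=4
q^7  k|7↦f(k): 1:1 7:1  a_7=2
q^8  k|8↦f(k): 8:1 4:1 2:1 1:1  a_8=4
d|9:{1,3,9}  Σf=1+1+1=3
n=10: 1·10 2·5 5·2 10·1  f→[1+1+1+1]=4

2, 2, 3, 2, 4, 2, 4, 3, 4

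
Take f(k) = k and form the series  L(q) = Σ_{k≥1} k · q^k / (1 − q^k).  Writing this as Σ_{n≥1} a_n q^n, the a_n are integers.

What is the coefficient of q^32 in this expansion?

n=32: 1·32 2·16 4·8 8·4 16·2 32·1  f→[1+2+4+8+16+32]=63

a_32 = 63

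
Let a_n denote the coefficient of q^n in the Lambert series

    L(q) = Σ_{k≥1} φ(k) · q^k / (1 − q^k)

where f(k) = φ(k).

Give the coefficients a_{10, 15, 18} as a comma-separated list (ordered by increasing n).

n=10: 10·1 5·2 2·5 1·10  φ→[4+4+1+1]=10
n=15: 15·1 5·3 3·5 1·15  φ→[8+4+2+1]=15
d|18:{18,9,6,3,2,1}  Σφ=6+6+2+2+1+1=18

10, 15, 18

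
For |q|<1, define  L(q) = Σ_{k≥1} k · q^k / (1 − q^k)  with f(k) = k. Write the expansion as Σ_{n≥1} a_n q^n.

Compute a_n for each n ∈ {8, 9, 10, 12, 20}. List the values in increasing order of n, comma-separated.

15, 13, 18, 28, 42

d|8:{8,4,2,1}  Σf=8+4+2+1=15
n=9: 9·1 3·3 1·9  f→[9+3+1]=13
n=10: 1·10 2·5 5·2 10·1  f→[1+2+5+10]=18
d|12:{1,2,3,4,6,12}  Σf=1+2+3+4+6+12=28
n=20: 1·20 2·10 4·5 5·4 10·2 20·1  f→[1+2+4+5+10+20]=42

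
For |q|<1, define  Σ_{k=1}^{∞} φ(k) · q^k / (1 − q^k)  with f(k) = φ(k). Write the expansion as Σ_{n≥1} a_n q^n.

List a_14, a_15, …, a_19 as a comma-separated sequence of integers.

d|14:{14,7,2,1}  Σφ=6+6+1+1=14
d|15:{15,5,3,1}  Σφ=8+4+2+1=15
n=16: 16·1 8·2 4·4 2·8 1·16  φ→[8+4+2+1+1]=16
d|17:{17,1}  Σφ=16+1=17
[q^18] φ(1)=1,φ(2)=1,φ(3)=2,φ(6)=2,φ(9)=6,φ(18)=6 ⇒ 18
n=19: 19·1 1·19  φ→[18+1]=19

14, 15, 16, 17, 18, 19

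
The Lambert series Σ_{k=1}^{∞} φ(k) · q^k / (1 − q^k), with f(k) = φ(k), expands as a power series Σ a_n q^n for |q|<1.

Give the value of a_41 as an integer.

n=41: 41·1 1·41  φ→[40+1]=41

a_41 = 41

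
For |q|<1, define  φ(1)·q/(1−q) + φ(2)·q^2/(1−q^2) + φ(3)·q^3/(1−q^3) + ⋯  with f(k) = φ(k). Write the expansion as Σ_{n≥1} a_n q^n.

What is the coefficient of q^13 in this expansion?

[q^13] φ(13)=12,φ(1)=1 ⇒ 13

a_13 = 13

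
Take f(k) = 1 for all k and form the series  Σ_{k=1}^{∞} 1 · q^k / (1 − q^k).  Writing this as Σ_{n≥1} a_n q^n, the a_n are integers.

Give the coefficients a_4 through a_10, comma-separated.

q^4  k|4↦f(k): 4:1 2:1 1:1  a_4=3
q^5  k|5↦f(k): 1:1 5:1  a_5=2
[q^6] f(6)=1,f(3)=1,f(2)=1,f(1)=1 ⇒ 4
d|7:{7,1}  Σf=1+1=2
n=8: 8·1 4·2 2·4 1·8  f→[1+1+1+1]=4
d|9:{9,3,1}  Σf=1+1+1=3
d|10:{1,2,5,10}  Σf=1+1+1+1=4

3, 2, 4, 2, 4, 3, 4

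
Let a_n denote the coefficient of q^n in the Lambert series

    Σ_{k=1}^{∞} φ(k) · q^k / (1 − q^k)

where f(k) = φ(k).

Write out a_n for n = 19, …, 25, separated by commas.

q^19  k|19↦φ(k): 19:18 1:1  a_19=19
q^20  k|20↦φ(k): 20:8 10:4 5:4 4:2 2:1 1:1  a_20=20
q^21  k|21↦φ(k): 21:12 7:6 3:2 1:1  a_21=21
[q^22] φ(1)=1,φ(2)=1,φ(11)=10,φ(22)=10 ⇒ 22
q^23  k|23↦φ(k): 1:1 23:22  a_23=23
q^24  k|24↦φ(k): 1:1 2:1 3:2 4:2 6:2 8:4 12:4 24:8  a_24=24
d|25:{25,5,1}  Σφ=20+4+1=25

19, 20, 21, 22, 23, 24, 25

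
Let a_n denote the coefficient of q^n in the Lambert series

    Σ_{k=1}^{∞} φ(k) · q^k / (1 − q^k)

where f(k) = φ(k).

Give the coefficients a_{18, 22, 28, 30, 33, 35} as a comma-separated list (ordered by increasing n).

d|18:{1,2,3,6,9,18}  Σφ=1+1+2+2+6+6=18
n=22: 1·22 2·11 11·2 22·1  φ→[1+1+10+10]=22
q^28  k|28↦φ(k): 28:12 14:6 7:6 4:2 2:1 1:1  a_28=28
n=30: 1·30 2·15 3·10 5·6 6·5 10·3 15·2 30·1  φ→[1+1+2+4+2+4+8+8]=30
q^33  k|33↦φ(k): 1:1 3:2 11:10 33:20  a_33=33
[q^35] φ(35)=24,φ(7)=6,φ(5)=4,φ(1)=1 ⇒ 35

18, 22, 28, 30, 33, 35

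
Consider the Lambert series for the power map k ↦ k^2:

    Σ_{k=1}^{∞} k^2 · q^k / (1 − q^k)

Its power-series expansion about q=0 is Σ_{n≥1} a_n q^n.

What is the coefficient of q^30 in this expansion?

n=30: 30·1 15·2 10·3 6·5 5·6 3·10 2·15 1·30  f→[900+225+100+36+25+9+4+1]=1300

a_30 = 1300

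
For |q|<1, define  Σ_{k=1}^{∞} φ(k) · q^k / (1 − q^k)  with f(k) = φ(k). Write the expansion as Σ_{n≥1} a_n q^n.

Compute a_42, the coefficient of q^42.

q^42  k|42↦φ(k): 1:1 2:1 3:2 6:2 7:6 14:6 21:12 42:12  a_42=42

a_42 = 42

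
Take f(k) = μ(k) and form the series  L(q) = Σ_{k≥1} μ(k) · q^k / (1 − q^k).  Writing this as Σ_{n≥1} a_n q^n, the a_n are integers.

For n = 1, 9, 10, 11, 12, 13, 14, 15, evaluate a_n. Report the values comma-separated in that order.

[q^1] μ(1)=1 ⇒ 1
[q^9] μ(9)=0,μ(3)=-1,μ(1)=1 ⇒ 0
n=10: 10·1 5·2 2·5 1·10  μ→[1+(-1)+(-1)+1]=0
[q^11] μ(1)=1,μ(11)=-1 ⇒ 0
d|12:{1,2,3,4,6,12}  Σμ=1+(-1)+(-1)+0+1+0=0
q^13  k|13↦μ(k): 13:-1 1:1  a_13=0
d|14:{1,2,7,14}  Σμ=1+(-1)+(-1)+1=0
[q^15] μ(1)=1,μ(3)=-1,μ(5)=-1,μ(15)=1 ⇒ 0

1, 0, 0, 0, 0, 0, 0, 0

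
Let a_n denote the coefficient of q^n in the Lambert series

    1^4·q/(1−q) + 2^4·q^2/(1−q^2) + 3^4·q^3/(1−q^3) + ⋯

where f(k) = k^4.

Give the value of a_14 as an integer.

a_14 = 40834

q^14  k|14↦f(k): 1:1 2:16 7:2401 14:38416  a_14=40834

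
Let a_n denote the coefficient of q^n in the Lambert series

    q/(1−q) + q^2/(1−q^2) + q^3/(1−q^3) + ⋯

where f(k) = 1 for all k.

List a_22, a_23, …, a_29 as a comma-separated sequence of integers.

q^22  k|22↦f(k): 1:1 2:1 11:1 22:1  a_22=4
n=23: 23·1 1·23  f→[1+1]=2
n=24: 24·1 12·2 8·3 6·4 4·6 3·8 2·12 1·24  f→[1+1+1+1+1+1+1+1]=8
n=25: 25·1 5·5 1·25  f→[1+1+1]=3
d|26:{1,2,13,26}  Σf=1+1+1+1=4
d|27:{1,3,9,27}  Σf=1+1+1+1=4
d|28:{1,2,4,7,14,28}  Σf=1+1+1+1+1+1=6
n=29: 1·29 29·1  f→[1+1]=2

4, 2, 8, 3, 4, 4, 6, 2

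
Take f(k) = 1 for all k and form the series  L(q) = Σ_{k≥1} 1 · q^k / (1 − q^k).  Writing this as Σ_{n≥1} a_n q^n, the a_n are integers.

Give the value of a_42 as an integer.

a_42 = 8

d|42:{42,21,14,7,6,3,2,1}  Σf=1+1+1+1+1+1+1+1=8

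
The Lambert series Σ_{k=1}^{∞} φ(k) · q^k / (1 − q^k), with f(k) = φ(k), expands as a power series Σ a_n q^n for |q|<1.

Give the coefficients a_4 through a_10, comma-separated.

q^4  k|4↦φ(k): 4:2 2:1 1:1  a_4=4
n=5: 5·1 1·5  φ→[4+1]=5
n=6: 1·6 2·3 3·2 6·1  φ→[1+1+2+2]=6
q^7  k|7↦φ(k): 1:1 7:6  a_7=7
d|8:{1,2,4,8}  Σφ=1+1+2+4=8
[q^9] φ(9)=6,φ(3)=2,φ(1)=1 ⇒ 9
d|10:{10,5,2,1}  Σφ=4+4+1+1=10

4, 5, 6, 7, 8, 9, 10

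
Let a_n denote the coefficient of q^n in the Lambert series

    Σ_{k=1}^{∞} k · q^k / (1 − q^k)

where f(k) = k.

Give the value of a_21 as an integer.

q^21  k|21↦f(k): 1:1 3:3 7:7 21:21  a_21=32

a_21 = 32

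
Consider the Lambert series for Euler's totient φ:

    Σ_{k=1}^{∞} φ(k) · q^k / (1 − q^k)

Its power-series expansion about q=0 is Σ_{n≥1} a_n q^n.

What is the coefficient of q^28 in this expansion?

n=28: 1·28 2·14 4·7 7·4 14·2 28·1  φ→[1+1+2+6+6+12]=28

a_28 = 28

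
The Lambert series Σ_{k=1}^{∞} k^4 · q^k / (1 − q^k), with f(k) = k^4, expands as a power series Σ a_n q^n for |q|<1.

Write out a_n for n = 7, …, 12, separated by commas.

n=7: 7·1 1·7  f→[2401+1]=2402
d|8:{8,4,2,1}  Σf=4096+256+16+1=4369
d|9:{1,3,9}  Σf=1+81+6561=6643
n=10: 1·10 2·5 5·2 10·1  f→[1+16+625+10000]=10642
q^11  k|11↦f(k): 1:1 11:14641  a_11=14642
d|12:{1,2,3,4,6,12}  Σf=1+16+81+256+1296+20736=22386

2402, 4369, 6643, 10642, 14642, 22386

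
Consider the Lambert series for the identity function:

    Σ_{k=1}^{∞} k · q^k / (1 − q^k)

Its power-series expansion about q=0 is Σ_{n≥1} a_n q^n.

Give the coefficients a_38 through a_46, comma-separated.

60, 56, 90, 42, 96, 44, 84, 78, 72

[q^38] f(1)=1,f(2)=2,f(19)=19,f(38)=38 ⇒ 60
q^39  k|39↦f(k): 39:39 13:13 3:3 1:1  a_39=56
n=40: 40·1 20·2 10·4 8·5 5·8 4·10 2·20 1·40  f→[40+20+10+8+5+4+2+1]=90
q^41  k|41↦f(k): 1:1 41:41  a_41=42
d|42:{1,2,3,6,7,14,21,42}  Σf=1+2+3+6+7+14+21+42=96
[q^43] f(43)=43,f(1)=1 ⇒ 44
[q^44] f(1)=1,f(2)=2,f(4)=4,f(11)=11,f(22)=22,f(44)=44 ⇒ 84
d|45:{45,15,9,5,3,1}  Σf=45+15+9+5+3+1=78
d|46:{46,23,2,1}  Σf=46+23+2+1=72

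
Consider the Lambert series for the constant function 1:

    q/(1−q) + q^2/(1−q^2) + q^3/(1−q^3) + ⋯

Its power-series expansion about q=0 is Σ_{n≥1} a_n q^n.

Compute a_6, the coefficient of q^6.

n=6: 1·6 2·3 3·2 6·1  f→[1+1+1+1]=4

a_6 = 4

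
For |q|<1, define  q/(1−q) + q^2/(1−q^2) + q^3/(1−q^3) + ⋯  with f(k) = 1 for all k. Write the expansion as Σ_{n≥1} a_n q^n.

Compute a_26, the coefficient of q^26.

q^26  k|26↦f(k): 1:1 2:1 13:1 26:1  a_26=4

a_26 = 4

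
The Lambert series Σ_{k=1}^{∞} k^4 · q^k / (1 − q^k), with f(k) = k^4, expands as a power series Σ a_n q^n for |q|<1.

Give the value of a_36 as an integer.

d|36:{36,18,12,9,6,4,3,2,1}  Σf=1679616+104976+20736+6561+1296+256+81+16+1=1813539

a_36 = 1813539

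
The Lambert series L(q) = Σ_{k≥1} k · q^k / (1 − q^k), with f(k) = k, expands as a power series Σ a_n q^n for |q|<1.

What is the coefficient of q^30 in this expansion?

a_30 = 72

[q^30] f(1)=1,f(2)=2,f(3)=3,f(5)=5,f(6)=6,f(10)=10,f(15)=15,f(30)=30 ⇒ 72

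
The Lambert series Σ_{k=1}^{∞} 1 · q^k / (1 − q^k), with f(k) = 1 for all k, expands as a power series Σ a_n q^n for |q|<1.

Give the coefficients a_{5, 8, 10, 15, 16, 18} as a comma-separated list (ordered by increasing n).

2, 4, 4, 4, 5, 6

[q^5] f(1)=1,f(5)=1 ⇒ 2
d|8:{8,4,2,1}  Σf=1+1+1+1=4
q^10  k|10↦f(k): 1:1 2:1 5:1 10:1  a_10=4
n=15: 1·15 3·5 5·3 15·1  f→[1+1+1+1]=4
d|16:{16,8,4,2,1}  Σf=1+1+1+1+1=5
[q^18] f(18)=1,f(9)=1,f(6)=1,f(3)=1,f(2)=1,f(1)=1 ⇒ 6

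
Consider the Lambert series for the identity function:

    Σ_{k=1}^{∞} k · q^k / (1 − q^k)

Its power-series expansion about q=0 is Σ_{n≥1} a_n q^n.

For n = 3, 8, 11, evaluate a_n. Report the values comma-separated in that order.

[q^3] f(1)=1,f(3)=3 ⇒ 4
[q^8] f(8)=8,f(4)=4,f(2)=2,f(1)=1 ⇒ 15
d|11:{1,11}  Σf=1+11=12

4, 15, 12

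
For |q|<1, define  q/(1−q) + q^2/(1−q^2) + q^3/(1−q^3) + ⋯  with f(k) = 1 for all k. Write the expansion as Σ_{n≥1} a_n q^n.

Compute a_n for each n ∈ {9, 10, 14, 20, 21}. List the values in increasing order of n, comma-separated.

n=9: 9·1 3·3 1·9  f→[1+1+1]=3
[q^10] f(10)=1,f(5)=1,f(2)=1,f(1)=1 ⇒ 4
d|14:{14,7,2,1}  Σf=1+1+1+1=4
d|20:{1,2,4,5,10,20}  Σf=1+1+1+1+1+1=6
d|21:{1,3,7,21}  Σf=1+1+1+1=4

3, 4, 4, 6, 4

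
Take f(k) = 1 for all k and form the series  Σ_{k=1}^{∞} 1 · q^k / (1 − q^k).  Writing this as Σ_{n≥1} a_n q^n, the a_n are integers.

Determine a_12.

q^12  k|12↦f(k): 1:1 2:1 3:1 4:1 6:1 12:1  a_12=6

a_12 = 6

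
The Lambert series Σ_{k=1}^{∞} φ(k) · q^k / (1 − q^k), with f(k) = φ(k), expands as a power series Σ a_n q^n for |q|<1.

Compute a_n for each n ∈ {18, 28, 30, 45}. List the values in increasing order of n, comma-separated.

[q^18] φ(1)=1,φ(2)=1,φ(3)=2,φ(6)=2,φ(9)=6,φ(18)=6 ⇒ 18
n=28: 28·1 14·2 7·4 4·7 2·14 1·28  φ→[12+6+6+2+1+1]=28
q^30  k|30↦φ(k): 30:8 15:8 10:4 6:2 5:4 3:2 2:1 1:1  a_30=30
q^45  k|45↦φ(k): 45:24 15:8 9:6 5:4 3:2 1:1  a_45=45

18, 28, 30, 45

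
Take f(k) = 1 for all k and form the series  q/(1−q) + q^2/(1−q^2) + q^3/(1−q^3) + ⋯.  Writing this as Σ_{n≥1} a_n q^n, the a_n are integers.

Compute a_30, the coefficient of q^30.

d|30:{1,2,3,5,6,10,15,30}  Σf=1+1+1+1+1+1+1+1=8

a_30 = 8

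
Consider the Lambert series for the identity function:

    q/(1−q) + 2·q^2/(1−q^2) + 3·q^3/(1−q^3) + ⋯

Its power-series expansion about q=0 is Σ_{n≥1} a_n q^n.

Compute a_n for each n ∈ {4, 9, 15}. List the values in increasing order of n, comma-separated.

7, 13, 24

q^4  k|4↦f(k): 1:1 2:2 4:4  a_4=7
[q^9] f(1)=1,f(3)=3,f(9)=9 ⇒ 13
n=15: 15·1 5·3 3·5 1·15  f→[15+5+3+1]=24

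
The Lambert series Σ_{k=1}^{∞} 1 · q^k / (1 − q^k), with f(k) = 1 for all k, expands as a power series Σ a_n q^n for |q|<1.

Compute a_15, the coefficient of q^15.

a_15 = 4

n=15: 1·15 3·5 5·3 15·1  f→[1+1+1+1]=4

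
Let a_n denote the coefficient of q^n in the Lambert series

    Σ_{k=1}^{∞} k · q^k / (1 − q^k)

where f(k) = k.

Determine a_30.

a_30 = 72

[q^30] f(30)=30,f(15)=15,f(10)=10,f(6)=6,f(5)=5,f(3)=3,f(2)=2,f(1)=1 ⇒ 72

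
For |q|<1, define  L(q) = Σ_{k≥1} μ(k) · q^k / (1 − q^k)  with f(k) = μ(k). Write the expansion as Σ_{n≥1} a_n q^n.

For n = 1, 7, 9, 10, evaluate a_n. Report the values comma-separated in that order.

1, 0, 0, 0

[q^1] μ(1)=1 ⇒ 1
n=7: 7·1 1·7  μ→[(-1)+1]=0
n=9: 1·9 3·3 9·1  μ→[1+(-1)+0]=0
n=10: 1·10 2·5 5·2 10·1  μ→[1+(-1)+(-1)+1]=0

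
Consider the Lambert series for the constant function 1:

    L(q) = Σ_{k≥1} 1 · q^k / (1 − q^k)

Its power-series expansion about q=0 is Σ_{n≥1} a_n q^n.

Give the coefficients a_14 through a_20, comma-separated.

[q^14] f(1)=1,f(2)=1,f(7)=1,f(14)=1 ⇒ 4
q^15  k|15↦f(k): 15:1 5:1 3:1 1:1  a_15=4
q^16  k|16↦f(k): 1:1 2:1 4:1 8:1 16:1  a_16=5
d|17:{1,17}  Σf=1+1=2
q^18  k|18↦f(k): 18:1 9:1 6:1 3:1 2:1 1:1  a_18=6
q^19  k|19↦f(k): 1:1 19:1  a_19=2
q^20  k|20↦f(k): 20:1 10:1 5:1 4:1 2:1 1:1  a_20=6

4, 4, 5, 2, 6, 2, 6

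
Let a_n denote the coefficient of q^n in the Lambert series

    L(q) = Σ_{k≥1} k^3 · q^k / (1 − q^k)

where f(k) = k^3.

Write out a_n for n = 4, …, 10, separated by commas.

[q^4] f(4)=64,f(2)=8,f(1)=1 ⇒ 73
n=5: 5·1 1·5  f→[125+1]=126
d|6:{6,3,2,1}  Σf=216+27+8+1=252
d|7:{7,1}  Σf=343+1=344
[q^8] f(1)=1,f(2)=8,f(4)=64,f(8)=512 ⇒ 585
[q^9] f(9)=729,f(3)=27,f(1)=1 ⇒ 757
q^10  k|10↦f(k): 1:1 2:8 5:125 10:1000  a_10=1134

73, 126, 252, 344, 585, 757, 1134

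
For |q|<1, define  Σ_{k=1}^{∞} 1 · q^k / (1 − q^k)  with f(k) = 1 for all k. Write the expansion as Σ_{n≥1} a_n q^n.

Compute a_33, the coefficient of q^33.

a_33 = 4

q^33  k|33↦f(k): 1:1 3:1 11:1 33:1  a_33=4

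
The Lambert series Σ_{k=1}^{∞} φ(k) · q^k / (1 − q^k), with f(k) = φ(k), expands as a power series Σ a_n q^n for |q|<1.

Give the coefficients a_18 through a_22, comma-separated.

n=18: 1·18 2·9 3·6 6·3 9·2 18·1  φ→[1+1+2+2+6+6]=18
q^19  k|19↦φ(k): 1:1 19:18  a_19=19
n=20: 20·1 10·2 5·4 4·5 2·10 1·20  φ→[8+4+4+2+1+1]=20
d|21:{1,3,7,21}  Σφ=1+2+6+12=21
d|22:{22,11,2,1}  Σφ=10+10+1+1=22

18, 19, 20, 21, 22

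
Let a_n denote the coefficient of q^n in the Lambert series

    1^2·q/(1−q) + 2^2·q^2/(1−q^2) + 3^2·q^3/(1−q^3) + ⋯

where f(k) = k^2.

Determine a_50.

[q^50] f(50)=2500,f(25)=625,f(10)=100,f(5)=25,f(2)=4,f(1)=1 ⇒ 3255

a_50 = 3255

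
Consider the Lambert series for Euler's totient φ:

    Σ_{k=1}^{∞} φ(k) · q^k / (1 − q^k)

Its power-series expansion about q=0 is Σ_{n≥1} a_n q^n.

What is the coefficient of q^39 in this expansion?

n=39: 1·39 3·13 13·3 39·1  φ→[1+2+12+24]=39

a_39 = 39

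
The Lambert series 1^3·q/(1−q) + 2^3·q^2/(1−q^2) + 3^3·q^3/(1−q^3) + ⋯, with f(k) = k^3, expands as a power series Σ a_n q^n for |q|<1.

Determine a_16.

[q^16] f(16)=4096,f(8)=512,f(4)=64,f(2)=8,f(1)=1 ⇒ 4681

a_16 = 4681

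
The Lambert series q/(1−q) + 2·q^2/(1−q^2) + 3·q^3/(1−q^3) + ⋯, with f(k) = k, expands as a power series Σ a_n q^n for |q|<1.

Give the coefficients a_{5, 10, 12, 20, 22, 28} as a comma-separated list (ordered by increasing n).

q^5  k|5↦f(k): 5:5 1:1  a_5=6
q^10  k|10↦f(k): 1:1 2:2 5:5 10:10  a_10=18
q^12  k|12↦f(k): 12:12 6:6 4:4 3:3 2:2 1:1  a_12=28
d|20:{1,2,4,5,10,20}  Σf=1+2+4+5+10+20=42
n=22: 22·1 11·2 2·11 1·22  f→[22+11+2+1]=36
n=28: 28·1 14·2 7·4 4·7 2·14 1·28  f→[28+14+7+4+2+1]=56

6, 18, 28, 42, 36, 56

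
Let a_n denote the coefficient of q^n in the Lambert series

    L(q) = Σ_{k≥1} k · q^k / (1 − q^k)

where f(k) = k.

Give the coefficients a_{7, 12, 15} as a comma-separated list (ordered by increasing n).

d|7:{1,7}  Σf=1+7=8
d|12:{12,6,4,3,2,1}  Σf=12+6+4+3+2+1=28
q^15  k|15↦f(k): 1:1 3:3 5:5 15:15  a_15=24

8, 28, 24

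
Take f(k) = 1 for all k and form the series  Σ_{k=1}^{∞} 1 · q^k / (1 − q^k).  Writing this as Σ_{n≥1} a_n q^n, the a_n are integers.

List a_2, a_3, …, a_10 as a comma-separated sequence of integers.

q^2  k|2↦f(k): 2:1 1:1  a_2=2
[q^3] f(3)=1,f(1)=1 ⇒ 2
[q^4] f(4)=1,f(2)=1,f(1)=1 ⇒ 3
q^5  k|5↦f(k): 1:1 5:1  a_5=2
q^6  k|6↦f(k): 1:1 2:1 3:1 6:1  a_6=4
n=7: 1·7 7·1  f→[1+1]=2
q^8  k|8↦f(k): 8:1 4:1 2:1 1:1  a_8=4
q^9  k|9↦f(k): 1:1 3:1 9:1  a_9=3
[q^10] f(10)=1,f(5)=1,f(2)=1,f(1)=1 ⇒ 4

2, 2, 3, 2, 4, 2, 4, 3, 4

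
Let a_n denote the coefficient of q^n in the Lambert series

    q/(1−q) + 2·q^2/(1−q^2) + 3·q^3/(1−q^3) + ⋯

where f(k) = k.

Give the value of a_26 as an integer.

q^26  k|26↦f(k): 26:26 13:13 2:2 1:1  a_26=42

a_26 = 42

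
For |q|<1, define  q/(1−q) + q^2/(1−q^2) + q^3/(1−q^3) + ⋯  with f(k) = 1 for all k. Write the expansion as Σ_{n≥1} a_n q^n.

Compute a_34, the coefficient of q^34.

a_34 = 4

[q^34] f(34)=1,f(17)=1,f(2)=1,f(1)=1 ⇒ 4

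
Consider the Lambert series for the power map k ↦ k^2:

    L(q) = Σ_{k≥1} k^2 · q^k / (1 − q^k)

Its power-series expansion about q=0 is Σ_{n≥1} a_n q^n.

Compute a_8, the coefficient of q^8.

[q^8] f(1)=1,f(2)=4,f(4)=16,f(8)=64 ⇒ 85

a_8 = 85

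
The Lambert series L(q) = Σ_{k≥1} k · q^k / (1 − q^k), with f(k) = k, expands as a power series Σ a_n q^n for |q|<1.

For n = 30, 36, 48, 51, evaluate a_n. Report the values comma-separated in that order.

72, 91, 124, 72

n=30: 30·1 15·2 10·3 6·5 5·6 3·10 2·15 1·30  f→[30+15+10+6+5+3+2+1]=72
n=36: 1·36 2·18 3·12 4·9 6·6 9·4 12·3 18·2 36·1  f→[1+2+3+4+6+9+12+18+36]=91
d|48:{48,24,16,12,8,6,4,3,2,1}  Σf=48+24+16+12+8+6+4+3+2+1=124
[q^51] f(1)=1,f(3)=3,f(17)=17,f(51)=51 ⇒ 72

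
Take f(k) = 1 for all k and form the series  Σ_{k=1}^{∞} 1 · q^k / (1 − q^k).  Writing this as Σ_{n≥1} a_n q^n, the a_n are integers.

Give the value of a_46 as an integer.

a_46 = 4

d|46:{1,2,23,46}  Σf=1+1+1+1=4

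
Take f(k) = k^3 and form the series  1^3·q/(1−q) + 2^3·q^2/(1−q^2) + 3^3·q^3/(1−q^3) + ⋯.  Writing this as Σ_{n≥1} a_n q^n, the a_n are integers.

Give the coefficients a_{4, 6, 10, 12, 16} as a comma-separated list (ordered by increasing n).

d|4:{1,2,4}  Σf=1+8+64=73
q^6  k|6↦f(k): 6:216 3:27 2:8 1:1  a_6=252
n=10: 1·10 2·5 5·2 10·1  f→[1+8+125+1000]=1134
d|12:{12,6,4,3,2,1}  Σf=1728+216+64+27+8+1=2044
[q^16] f(16)=4096,f(8)=512,f(4)=64,f(2)=8,f(1)=1 ⇒ 4681

73, 252, 1134, 2044, 4681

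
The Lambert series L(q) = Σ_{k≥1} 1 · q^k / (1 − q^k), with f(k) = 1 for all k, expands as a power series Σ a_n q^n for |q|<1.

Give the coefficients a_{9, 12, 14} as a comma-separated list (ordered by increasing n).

q^9  k|9↦f(k): 9:1 3:1 1:1  a_9=3
d|12:{12,6,4,3,2,1}  Σf=1+1+1+1+1+1=6
d|14:{14,7,2,1}  Σf=1+1+1+1=4

3, 6, 4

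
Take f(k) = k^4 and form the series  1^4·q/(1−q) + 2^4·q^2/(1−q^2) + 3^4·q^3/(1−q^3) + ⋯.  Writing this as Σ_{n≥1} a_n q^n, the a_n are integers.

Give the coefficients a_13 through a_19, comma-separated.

[q^13] f(1)=1,f(13)=28561 ⇒ 28562
[q^14] f(1)=1,f(2)=16,f(7)=2401,f(14)=38416 ⇒ 40834
q^15  k|15↦f(k): 15:50625 5:625 3:81 1:1  a_15=51332
q^16  k|16↦f(k): 16:65536 8:4096 4:256 2:16 1:1  a_16=69905
n=17: 1·17 17·1  f→[1+83521]=83522
n=18: 1·18 2·9 3·6 6·3 9·2 18·1  f→[1+16+81+1296+6561+104976]=112931
q^19  k|19↦f(k): 19:130321 1:1  a_19=130322

28562, 40834, 51332, 69905, 83522, 112931, 130322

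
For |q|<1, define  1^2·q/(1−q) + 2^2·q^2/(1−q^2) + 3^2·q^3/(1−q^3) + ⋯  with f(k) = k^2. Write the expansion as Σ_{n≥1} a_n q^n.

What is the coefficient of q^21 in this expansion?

a_21 = 500

d|21:{1,3,7,21}  Σf=1+9+49+441=500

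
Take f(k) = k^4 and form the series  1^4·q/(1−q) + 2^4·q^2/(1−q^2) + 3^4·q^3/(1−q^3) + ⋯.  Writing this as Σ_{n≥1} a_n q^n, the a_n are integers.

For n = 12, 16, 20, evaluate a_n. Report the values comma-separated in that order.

22386, 69905, 170898

d|12:{12,6,4,3,2,1}  Σf=20736+1296+256+81+16+1=22386
[q^16] f(1)=1,f(2)=16,f(4)=256,f(8)=4096,f(16)=65536 ⇒ 69905
d|20:{1,2,4,5,10,20}  Σf=1+16+256+625+10000+160000=170898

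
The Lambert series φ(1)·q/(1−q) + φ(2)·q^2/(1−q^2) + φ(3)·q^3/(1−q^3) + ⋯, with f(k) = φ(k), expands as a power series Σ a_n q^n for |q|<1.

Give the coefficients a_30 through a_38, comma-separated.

n=30: 30·1 15·2 10·3 6·5 5·6 3·10 2·15 1·30  φ→[8+8+4+2+4+2+1+1]=30
n=31: 1·31 31·1  φ→[1+30]=31
n=32: 1·32 2·16 4·8 8·4 16·2 32·1  φ→[1+1+2+4+8+16]=32
n=33: 33·1 11·3 3·11 1·33  φ→[20+10+2+1]=33
q^34  k|34↦φ(k): 1:1 2:1 17:16 34:16  a_34=34
d|35:{1,5,7,35}  Σφ=1+4+6+24=35
d|36:{36,18,12,9,6,4,3,2,1}  Σφ=12+6+4+6+2+2+2+1+1=36
[q^37] φ(1)=1,φ(37)=36 ⇒ 37
[q^38] φ(1)=1,φ(2)=1,φ(19)=18,φ(38)=18 ⇒ 38

30, 31, 32, 33, 34, 35, 36, 37, 38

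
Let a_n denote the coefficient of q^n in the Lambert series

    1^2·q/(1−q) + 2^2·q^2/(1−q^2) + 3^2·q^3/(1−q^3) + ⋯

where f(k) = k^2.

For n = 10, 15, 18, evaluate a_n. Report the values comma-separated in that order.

130, 260, 455

[q^10] f(1)=1,f(2)=4,f(5)=25,f(10)=100 ⇒ 130
[q^15] f(1)=1,f(3)=9,f(5)=25,f(15)=225 ⇒ 260
[q^18] f(18)=324,f(9)=81,f(6)=36,f(3)=9,f(2)=4,f(1)=1 ⇒ 455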